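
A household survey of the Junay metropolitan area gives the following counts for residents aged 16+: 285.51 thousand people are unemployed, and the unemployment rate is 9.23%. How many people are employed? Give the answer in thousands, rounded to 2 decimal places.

Labor force = U / u = 285.51 / 0.0923 ≈ 3,093.28 thousand.
Employed = labor force − unemployed = 3,093.28 − 285.51 = 2,807.77 thousand.

About 2,807.77 thousand are employed.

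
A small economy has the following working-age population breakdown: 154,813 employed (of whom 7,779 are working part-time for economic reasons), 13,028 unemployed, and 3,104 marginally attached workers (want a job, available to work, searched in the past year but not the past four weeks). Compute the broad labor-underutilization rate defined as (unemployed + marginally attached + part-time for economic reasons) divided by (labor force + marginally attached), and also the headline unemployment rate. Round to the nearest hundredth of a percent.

Labor force = 154,813 + 13,028 = 167,841.
Numerator = 13,028 + 3,104 + 7,779 = 23,911.
Denominator = 167,841 + 3,104 = 170,945.
Broad rate = 23,911 / 170,945 = 13.99%.
Headline unemployment rate = 13,028 / 167,841 = 7.76%.

Broad underutilization rate ≈ 13.99%; headline unemployment rate ≈ 7.76%.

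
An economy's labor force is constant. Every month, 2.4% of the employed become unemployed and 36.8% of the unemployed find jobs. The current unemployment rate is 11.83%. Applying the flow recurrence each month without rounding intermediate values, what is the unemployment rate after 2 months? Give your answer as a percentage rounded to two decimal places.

With a fixed labor force, u_{t+1} = u_t + s·(1−u_t) − f·u_t = u_t·(1−s−f) + s.
Here 1−s−f = 0.608 and s = 0.024.
u_1 = 0.118300 × 0.608 + 0.024 = 0.095926.
u_2 = 0.095926 × 0.608 + 0.024 = 0.082323.

Unemployment rate after two months ≈ 8.23%.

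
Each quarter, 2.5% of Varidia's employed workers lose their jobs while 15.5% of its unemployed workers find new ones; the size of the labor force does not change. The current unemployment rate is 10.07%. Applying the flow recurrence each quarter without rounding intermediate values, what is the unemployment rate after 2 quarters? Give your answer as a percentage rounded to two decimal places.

With a fixed labor force, u_{t+1} = u_t + s·(1−u_t) − f·u_t = u_t·(1−s−f) + s.
Here 1−s−f = 0.820 and s = 0.025.
u_1 = 0.100700 × 0.820 + 0.025 = 0.107574.
u_2 = 0.107574 × 0.820 + 0.025 = 0.113211.

Unemployment rate after two quarters ≈ 11.32%.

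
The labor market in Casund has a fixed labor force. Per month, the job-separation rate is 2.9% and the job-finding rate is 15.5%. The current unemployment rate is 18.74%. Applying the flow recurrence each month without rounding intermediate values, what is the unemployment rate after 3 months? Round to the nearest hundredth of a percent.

With a fixed labor force, u_{t+1} = u_t + s·(1−u_t) − f·u_t = u_t·(1−s−f) + s.
Here 1−s−f = 0.816 and s = 0.029.
u_1 = 0.187400 × 0.816 + 0.029 = 0.181918.
u_2 = 0.181918 × 0.816 + 0.029 = 0.177445.
u_3 = 0.177445 × 0.816 + 0.029 = 0.173795.

Unemployment rate after three months ≈ 17.38%.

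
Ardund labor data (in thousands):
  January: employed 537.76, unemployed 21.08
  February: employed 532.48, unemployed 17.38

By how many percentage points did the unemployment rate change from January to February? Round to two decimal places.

The unemployment rate changed by −0.61 percentage points.

January: labor force = 537.76 + 21.08 = 558.84; u = 21.08/558.84 = 3.77%.
February: labor force = 532.48 + 17.38 = 549.86; u = 17.38/549.86 = 3.16%.
Change = 3.16% − 3.77% = −0.61 pp.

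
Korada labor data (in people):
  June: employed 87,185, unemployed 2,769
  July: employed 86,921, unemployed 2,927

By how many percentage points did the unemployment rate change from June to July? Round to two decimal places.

The unemployment rate changed by +0.18 percentage points.

June: labor force = 87,185 + 2,769 = 89,954; u = 2,769/89,954 = 3.08%.
July: labor force = 86,921 + 2,927 = 89,848; u = 2,927/89,848 = 3.26%.
Change = 3.26% − 3.08% = +0.18 pp.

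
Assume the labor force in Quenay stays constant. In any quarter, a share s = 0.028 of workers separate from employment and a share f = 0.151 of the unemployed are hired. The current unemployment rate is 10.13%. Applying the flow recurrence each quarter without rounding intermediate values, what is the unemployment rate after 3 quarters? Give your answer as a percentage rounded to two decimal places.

Unemployment rate after three quarters ≈ 12.59%.

With a fixed labor force, u_{t+1} = u_t + s·(1−u_t) − f·u_t = u_t·(1−s−f) + s.
Here 1−s−f = 0.821 and s = 0.028.
u_1 = 0.101300 × 0.821 + 0.028 = 0.111167.
u_2 = 0.111167 × 0.821 + 0.028 = 0.119268.
u_3 = 0.119268 × 0.821 + 0.028 = 0.125919.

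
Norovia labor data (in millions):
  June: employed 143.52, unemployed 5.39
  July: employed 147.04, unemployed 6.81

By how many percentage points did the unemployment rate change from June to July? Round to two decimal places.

June: labor force = 143.52 + 5.39 = 148.91; u = 5.39/148.91 = 3.62%.
July: labor force = 147.04 + 6.81 = 153.85; u = 6.81/153.85 = 4.43%.
Change = 4.43% − 3.62% = +0.81 pp.

The unemployment rate changed by +0.81 percentage points.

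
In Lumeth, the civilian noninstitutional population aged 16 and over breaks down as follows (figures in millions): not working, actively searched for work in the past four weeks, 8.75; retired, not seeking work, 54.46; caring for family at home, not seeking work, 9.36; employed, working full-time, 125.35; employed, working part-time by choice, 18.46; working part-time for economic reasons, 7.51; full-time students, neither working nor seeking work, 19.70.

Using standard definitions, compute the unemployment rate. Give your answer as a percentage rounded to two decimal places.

Unemployment rate ≈ 5.47%.

Employed = 125.35 + 18.46 + 7.51 = 151.32 million (anyone who worked, including part-time for economic reasons, counts as employed).
Unemployed = 8.75 million.
Labor force = 151.32 + 8.75 = 160.07 million.
Unemployment rate = 8.75 / 160.07 = 5.47%.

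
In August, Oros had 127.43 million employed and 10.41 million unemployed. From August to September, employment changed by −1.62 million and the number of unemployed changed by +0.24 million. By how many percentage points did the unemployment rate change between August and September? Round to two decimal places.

The unemployment rate changed by +0.25 percentage points.

August: labor force = 127.43 + 10.41 = 137.84; u = 10.41/137.84 = 7.55%.
September: labor force = 125.81 + 10.65 = 136.46; u = 10.65/136.46 = 7.80%.
Change = 7.80% − 7.55% = +0.25 pp.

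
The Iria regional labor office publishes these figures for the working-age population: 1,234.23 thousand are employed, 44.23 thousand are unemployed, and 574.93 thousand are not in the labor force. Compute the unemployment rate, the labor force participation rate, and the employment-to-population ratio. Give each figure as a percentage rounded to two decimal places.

Labor force = employed + unemployed = 1,234.23 + 44.23 = 1,278.46 thousand.
Working-age population = 1,278.46 + 574.93 = 1,853.39 thousand.
Unemployment rate = 44.23 / 1,278.46 = 3.46%.
Labor force participation rate = 1,278.46 / 1,853.39 = 68.98%.
Employment-population ratio = 1,234.23 / 1,853.39 = 66.59%.

Unemployment rate ≈ 3.46%; labor force participation rate ≈ 68.98%; employment-population ratio ≈ 66.59%.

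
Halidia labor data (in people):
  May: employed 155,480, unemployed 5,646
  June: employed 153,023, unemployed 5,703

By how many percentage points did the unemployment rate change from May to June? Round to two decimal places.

The unemployment rate changed by +0.09 percentage points.

May: labor force = 155,480 + 5,646 = 161,126; u = 5,646/161,126 = 3.50%.
June: labor force = 153,023 + 5,703 = 158,726; u = 5,703/158,726 = 3.59%.
Change = 3.59% − 3.50% = +0.09 pp.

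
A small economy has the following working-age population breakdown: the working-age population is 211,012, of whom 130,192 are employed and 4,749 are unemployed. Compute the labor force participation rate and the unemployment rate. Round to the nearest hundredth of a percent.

Labor force participation rate ≈ 63.95%; unemployment rate ≈ 3.52%.

Labor force = employed + unemployed = 130,192 + 4,749 = 134,941.
Unemployment rate = 4,749 / 134,941 = 3.52%.
Labor force participation rate = 134,941 / 211,012 = 63.95%.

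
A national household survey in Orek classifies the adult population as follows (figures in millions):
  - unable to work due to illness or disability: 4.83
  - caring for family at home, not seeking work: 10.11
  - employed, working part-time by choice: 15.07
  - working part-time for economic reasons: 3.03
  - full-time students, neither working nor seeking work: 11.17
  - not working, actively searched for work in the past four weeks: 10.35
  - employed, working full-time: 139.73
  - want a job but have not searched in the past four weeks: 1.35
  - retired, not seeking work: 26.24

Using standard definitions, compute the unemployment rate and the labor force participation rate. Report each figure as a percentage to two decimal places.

Employed = 15.07 + 3.03 + 139.73 = 157.83 million (anyone who worked, including part-time for economic reasons, counts as employed).
Unemployed = 10.35 million.
Labor force = 157.83 + 10.35 = 168.18 million.
Not in labor force = 4.83 + 10.11 + 11.17 + 1.35 + 26.24 = 53.70 million (those not working and not actively searching are outside the labor force — including those who want a job but have given up searching).
Civilian working-age population = 168.18 + 53.70 = 221.88 million.
Unemployment rate = 10.35 / 168.18 = 6.15%.
Labor force participation rate = 168.18 / 221.88 = 75.80%.

Unemployment rate ≈ 6.15%; labor force participation rate ≈ 75.80%.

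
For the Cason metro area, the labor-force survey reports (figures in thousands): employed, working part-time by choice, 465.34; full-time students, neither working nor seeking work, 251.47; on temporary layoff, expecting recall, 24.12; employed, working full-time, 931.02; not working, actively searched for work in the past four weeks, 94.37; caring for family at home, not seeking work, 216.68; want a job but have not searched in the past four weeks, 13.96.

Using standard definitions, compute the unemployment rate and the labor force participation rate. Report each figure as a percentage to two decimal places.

Unemployment rate ≈ 7.82%; labor force participation rate ≈ 75.86%.

Employed = 465.34 + 931.02 = 1,396.36 thousand.
Unemployed = 24.12 + 94.37 = 118.49 thousand (jobless and actively searching, or on temporary layoff).
Labor force = 1,396.36 + 118.49 = 1,514.85 thousand.
Not in labor force = 251.47 + 216.68 + 13.96 = 482.11 thousand (those not working and not actively searching are outside the labor force — including those who want a job but have given up searching).
Civilian working-age population = 1,514.85 + 482.11 = 1,996.96 thousand.
Unemployment rate = 118.49 / 1,514.85 = 7.82%.
Labor force participation rate = 1,514.85 / 1,996.96 = 75.86%.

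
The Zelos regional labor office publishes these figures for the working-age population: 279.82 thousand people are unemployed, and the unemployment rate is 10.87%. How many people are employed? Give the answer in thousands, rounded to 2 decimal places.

About 2,294.42 thousand are employed.

Labor force = U / u = 279.82 / 0.1087 ≈ 2,574.24 thousand.
Employed = labor force − unemployed = 2,574.24 − 279.82 = 2,294.42 thousand.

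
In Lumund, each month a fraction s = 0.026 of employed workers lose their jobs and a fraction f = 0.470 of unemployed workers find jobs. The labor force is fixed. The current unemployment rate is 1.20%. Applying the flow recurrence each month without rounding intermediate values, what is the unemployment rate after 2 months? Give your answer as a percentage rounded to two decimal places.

Unemployment rate after two months ≈ 4.22%.

With a fixed labor force, u_{t+1} = u_t + s·(1−u_t) − f·u_t = u_t·(1−s−f) + s.
Here 1−s−f = 0.504 and s = 0.026.
u_1 = 0.012000 × 0.504 + 0.026 = 0.032048.
u_2 = 0.032048 × 0.504 + 0.026 = 0.042152.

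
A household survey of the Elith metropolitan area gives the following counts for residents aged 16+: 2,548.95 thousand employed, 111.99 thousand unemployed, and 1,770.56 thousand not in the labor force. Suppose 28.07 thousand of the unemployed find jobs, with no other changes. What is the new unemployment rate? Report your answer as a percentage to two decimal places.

New unemployment rate ≈ 3.15%.

Initially, labor force = 2,548.95 + 111.99 = 2,660.94 thousand, so u = 111.99/2,660.94 = 4.21%.
After the change, unemployed falls and employed rises by 28.07; labor force unchanged → E = 2,577.02, U = 83.92, labor force = 2,660.94 thousand.
New unemployment rate = 83.92 / 2,660.94 = 3.15%.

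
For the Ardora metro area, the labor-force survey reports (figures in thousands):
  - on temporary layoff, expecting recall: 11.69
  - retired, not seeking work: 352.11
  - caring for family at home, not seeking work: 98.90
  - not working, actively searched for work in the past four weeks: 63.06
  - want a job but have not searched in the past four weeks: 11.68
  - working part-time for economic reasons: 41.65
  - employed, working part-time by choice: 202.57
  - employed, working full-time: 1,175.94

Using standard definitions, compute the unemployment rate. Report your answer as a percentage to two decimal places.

Employed = 41.65 + 202.57 + 1,175.94 = 1,420.16 thousand (anyone who worked, including part-time for economic reasons, counts as employed).
Unemployed = 11.69 + 63.06 = 74.75 thousand (jobless and actively searching, or on temporary layoff).
Labor force = 1,420.16 + 74.75 = 1,494.91 thousand.
Unemployment rate = 74.75 / 1,494.91 = 5.00%.

Unemployment rate ≈ 5.00%.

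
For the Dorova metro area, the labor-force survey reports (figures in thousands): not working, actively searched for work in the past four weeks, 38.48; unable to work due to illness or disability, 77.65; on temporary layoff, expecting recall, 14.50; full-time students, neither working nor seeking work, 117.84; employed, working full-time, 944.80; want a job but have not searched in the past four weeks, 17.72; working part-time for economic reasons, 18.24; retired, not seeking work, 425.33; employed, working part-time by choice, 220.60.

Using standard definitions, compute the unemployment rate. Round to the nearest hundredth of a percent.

Unemployment rate ≈ 4.28%.

Employed = 944.80 + 18.24 + 220.60 = 1,183.64 thousand (anyone who worked, including part-time for economic reasons, counts as employed).
Unemployed = 38.48 + 14.50 = 52.98 thousand (jobless and actively searching, or on temporary layoff).
Labor force = 1,183.64 + 52.98 = 1,236.62 thousand.
Unemployment rate = 52.98 / 1,236.62 = 4.28%.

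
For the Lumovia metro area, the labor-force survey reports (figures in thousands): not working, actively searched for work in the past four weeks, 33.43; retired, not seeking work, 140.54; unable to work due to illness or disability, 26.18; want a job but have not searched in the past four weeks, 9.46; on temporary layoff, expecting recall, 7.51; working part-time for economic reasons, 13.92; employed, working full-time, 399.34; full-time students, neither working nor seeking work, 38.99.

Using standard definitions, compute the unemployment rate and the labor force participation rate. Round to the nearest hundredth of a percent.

Unemployment rate ≈ 9.01%; labor force participation rate ≈ 67.85%.

Employed = 13.92 + 399.34 = 413.26 thousand (anyone who worked, including part-time for economic reasons, counts as employed).
Unemployed = 33.43 + 7.51 = 40.94 thousand (jobless and actively searching, or on temporary layoff).
Labor force = 413.26 + 40.94 = 454.20 thousand.
Not in labor force = 140.54 + 26.18 + 9.46 + 38.99 = 215.17 thousand (those not working and not actively searching are outside the labor force — including those who want a job but have given up searching).
Civilian working-age population = 454.20 + 215.17 = 669.37 thousand.
Unemployment rate = 40.94 / 454.20 = 9.01%.
Labor force participation rate = 454.20 / 669.37 = 67.85%.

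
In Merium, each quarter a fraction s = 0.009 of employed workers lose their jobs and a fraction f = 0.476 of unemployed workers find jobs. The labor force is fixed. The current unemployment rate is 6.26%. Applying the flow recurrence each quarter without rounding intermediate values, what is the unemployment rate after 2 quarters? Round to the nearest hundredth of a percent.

With a fixed labor force, u_{t+1} = u_t + s·(1−u_t) − f·u_t = u_t·(1−s−f) + s.
Here 1−s−f = 0.515 and s = 0.009.
u_1 = 0.062600 × 0.515 + 0.009 = 0.041239.
u_2 = 0.041239 × 0.515 + 0.009 = 0.030238.

Unemployment rate after two quarters ≈ 3.02%.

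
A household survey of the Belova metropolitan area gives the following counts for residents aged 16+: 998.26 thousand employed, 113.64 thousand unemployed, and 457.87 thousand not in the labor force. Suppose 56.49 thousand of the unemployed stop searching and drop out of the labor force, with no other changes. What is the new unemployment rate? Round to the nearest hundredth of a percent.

Initially, labor force = 998.26 + 113.64 = 1,111.90 thousand, so u = 113.64/1,111.90 = 10.22%.
After the change, unemployed and labor force both fall by 56.49 → E = 998.26, U = 57.15, labor force = 1,055.41 thousand.
New unemployment rate = 57.15 / 1,055.41 = 5.41%.

New unemployment rate ≈ 5.41%.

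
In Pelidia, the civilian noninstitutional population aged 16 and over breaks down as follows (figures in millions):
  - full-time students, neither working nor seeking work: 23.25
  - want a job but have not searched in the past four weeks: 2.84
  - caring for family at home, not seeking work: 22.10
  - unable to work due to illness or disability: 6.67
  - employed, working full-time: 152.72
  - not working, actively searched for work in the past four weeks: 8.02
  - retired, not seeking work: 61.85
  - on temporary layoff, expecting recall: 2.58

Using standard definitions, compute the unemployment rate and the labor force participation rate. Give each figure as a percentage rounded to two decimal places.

Unemployment rate ≈ 6.49%; labor force participation rate ≈ 58.32%.

Employed = 152.72 million.
Unemployed = 8.02 + 2.58 = 10.60 million (jobless and actively searching, or on temporary layoff).
Labor force = 152.72 + 10.60 = 163.32 million.
Not in labor force = 23.25 + 2.84 + 22.10 + 6.67 + 61.85 = 116.71 million (those not working and not actively searching are outside the labor force — including those who want a job but have given up searching).
Civilian working-age population = 163.32 + 116.71 = 280.03 million.
Unemployment rate = 10.60 / 163.32 = 6.49%.
Labor force participation rate = 163.32 / 280.03 = 58.32%.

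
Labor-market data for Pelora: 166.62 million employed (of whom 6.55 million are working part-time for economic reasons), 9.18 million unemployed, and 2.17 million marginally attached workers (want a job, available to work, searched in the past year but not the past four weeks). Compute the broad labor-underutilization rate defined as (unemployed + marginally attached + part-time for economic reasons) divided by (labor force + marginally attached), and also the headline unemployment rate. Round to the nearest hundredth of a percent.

Broad underutilization rate ≈ 10.06%; headline unemployment rate ≈ 5.22%.

Labor force = 166.62 + 9.18 = 175.80 million.
Numerator = 9.18 + 2.17 + 6.55 = 17.90 million.
Denominator = 175.80 + 2.17 = 177.97 million.
Broad rate = 17.90 / 177.97 = 10.06%.
Headline unemployment rate = 9.18 / 175.80 = 5.22%.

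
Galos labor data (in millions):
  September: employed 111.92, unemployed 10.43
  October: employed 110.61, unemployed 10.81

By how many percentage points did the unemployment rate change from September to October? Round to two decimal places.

The unemployment rate changed by +0.38 percentage points.

September: labor force = 111.92 + 10.43 = 122.35; u = 10.43/122.35 = 8.52%.
October: labor force = 110.61 + 10.81 = 121.42; u = 10.81/121.42 = 8.90%.
Change = 8.90% − 8.52% = +0.38 pp.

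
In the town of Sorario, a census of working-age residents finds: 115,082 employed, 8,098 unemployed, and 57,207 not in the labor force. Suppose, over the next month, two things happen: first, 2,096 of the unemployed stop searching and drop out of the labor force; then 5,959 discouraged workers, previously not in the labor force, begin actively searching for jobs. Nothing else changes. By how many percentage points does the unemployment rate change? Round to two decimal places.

Initially, labor force = 115,082 + 8,098 = 123,180, so u = 8,098/123,180 = 6.57%.
After the first change, unemployed and labor force both fall by 2,096 → E = 115,082, U = 6,002, labor force = 121,084.
After the second change, unemployed and labor force both rise by 5,959 → E = 115,082, U = 11,961, labor force = 127,043.
New unemployment rate = 11,961 / 127,043 = 9.41%.
Change = 9.41% − 6.57% = +2.84 percentage points.

The unemployment rate changes by +2.84 percentage points.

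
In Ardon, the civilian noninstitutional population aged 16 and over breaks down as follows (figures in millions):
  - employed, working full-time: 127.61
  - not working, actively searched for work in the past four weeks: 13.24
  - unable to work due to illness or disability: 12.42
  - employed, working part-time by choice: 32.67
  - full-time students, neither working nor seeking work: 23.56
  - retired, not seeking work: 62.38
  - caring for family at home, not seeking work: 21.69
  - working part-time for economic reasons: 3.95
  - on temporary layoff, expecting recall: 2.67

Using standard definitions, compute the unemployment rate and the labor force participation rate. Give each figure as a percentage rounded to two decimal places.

Unemployment rate ≈ 8.83%; labor force participation rate ≈ 60.01%.

Employed = 127.61 + 32.67 + 3.95 = 164.23 million (anyone who worked, including part-time for economic reasons, counts as employed).
Unemployed = 13.24 + 2.67 = 15.91 million (jobless and actively searching, or on temporary layoff).
Labor force = 164.23 + 15.91 = 180.14 million.
Not in labor force = 12.42 + 23.56 + 62.38 + 21.69 = 120.05 million (those not working and not actively searching are outside the labor force).
Civilian working-age population = 180.14 + 120.05 = 300.19 million.
Unemployment rate = 15.91 / 180.14 = 8.83%.
Labor force participation rate = 180.14 / 300.19 = 60.01%.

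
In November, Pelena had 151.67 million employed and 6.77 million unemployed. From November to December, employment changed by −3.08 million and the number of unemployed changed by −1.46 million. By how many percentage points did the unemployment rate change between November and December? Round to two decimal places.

November: labor force = 151.67 + 6.77 = 158.44; u = 6.77/158.44 = 4.27%.
December: labor force = 148.59 + 5.31 = 153.90; u = 5.31/153.90 = 3.45%.
Change = 3.45% − 4.27% = −0.82 pp.

The unemployment rate changed by −0.82 percentage points.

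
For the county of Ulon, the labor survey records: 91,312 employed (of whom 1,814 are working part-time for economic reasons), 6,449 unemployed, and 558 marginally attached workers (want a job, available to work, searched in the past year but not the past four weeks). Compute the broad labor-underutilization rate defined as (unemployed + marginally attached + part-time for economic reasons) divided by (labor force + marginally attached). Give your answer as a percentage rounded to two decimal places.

Broad underutilization rate ≈ 8.97%.

Labor force = 91,312 + 6,449 = 97,761.
Numerator = 6,449 + 558 + 1,814 = 8,821.
Denominator = 97,761 + 558 = 98,319.
Broad rate = 8,821 / 98,319 = 8.97%.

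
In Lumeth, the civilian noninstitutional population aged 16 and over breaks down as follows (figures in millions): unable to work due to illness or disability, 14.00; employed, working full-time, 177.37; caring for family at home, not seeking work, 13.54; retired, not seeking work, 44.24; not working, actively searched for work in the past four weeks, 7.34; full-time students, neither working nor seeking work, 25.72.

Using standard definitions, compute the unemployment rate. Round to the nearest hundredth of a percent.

Unemployment rate ≈ 3.97%.

Employed = 177.37 million.
Unemployed = 7.34 million.
Labor force = 177.37 + 7.34 = 184.71 million.
Unemployment rate = 7.34 / 184.71 = 3.97%.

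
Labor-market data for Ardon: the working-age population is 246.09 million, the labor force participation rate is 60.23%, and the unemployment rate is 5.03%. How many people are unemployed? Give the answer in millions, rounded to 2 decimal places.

About 7.46 million are unemployed.

Labor force = 0.6023 × 246.09 = 148.22 million.
Unemployed = 0.0503 × 148.22 ≈ 7.46 million.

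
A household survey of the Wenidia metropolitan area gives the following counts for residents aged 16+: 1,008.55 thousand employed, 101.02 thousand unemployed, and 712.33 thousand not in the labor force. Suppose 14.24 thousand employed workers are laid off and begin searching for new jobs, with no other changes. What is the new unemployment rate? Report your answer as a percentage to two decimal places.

New unemployment rate ≈ 10.39%.

Initially, labor force = 1,008.55 + 101.02 = 1,109.57 thousand, so u = 101.02/1,109.57 = 9.10%.
After the change, employed falls and unemployed rises by 14.24; labor force unchanged → E = 994.31, U = 115.26, labor force = 1,109.57 thousand.
New unemployment rate = 115.26 / 1,109.57 = 10.39%.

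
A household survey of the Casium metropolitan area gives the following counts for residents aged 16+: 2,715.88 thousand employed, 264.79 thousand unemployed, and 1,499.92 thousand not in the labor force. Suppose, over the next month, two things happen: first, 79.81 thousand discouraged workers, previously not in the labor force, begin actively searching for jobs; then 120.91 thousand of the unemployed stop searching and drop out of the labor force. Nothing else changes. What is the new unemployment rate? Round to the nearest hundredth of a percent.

New unemployment rate ≈ 7.61%.

Initially, labor force = 2,715.88 + 264.79 = 2,980.67 thousand, so u = 264.79/2,980.67 = 8.88%.
After the first change, unemployed and labor force both rise by 79.81 → E = 2,715.88, U = 344.60, labor force = 3,060.48 thousand.
After the second change, unemployed and labor force both fall by 120.91 → E = 2,715.88, U = 223.69, labor force = 2,939.57 thousand.
New unemployment rate = 223.69 / 2,939.57 = 7.61%.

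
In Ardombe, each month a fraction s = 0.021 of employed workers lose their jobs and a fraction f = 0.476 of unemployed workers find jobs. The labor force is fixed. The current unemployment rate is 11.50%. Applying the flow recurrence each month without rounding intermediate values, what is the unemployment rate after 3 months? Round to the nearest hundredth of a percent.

With a fixed labor force, u_{t+1} = u_t + s·(1−u_t) − f·u_t = u_t·(1−s−f) + s.
Here 1−s−f = 0.503 and s = 0.021.
u_1 = 0.115000 × 0.503 + 0.021 = 0.078845.
u_2 = 0.078845 × 0.503 + 0.021 = 0.060659.
u_3 = 0.060659 × 0.503 + 0.021 = 0.051511.

Unemployment rate after three months ≈ 5.15%.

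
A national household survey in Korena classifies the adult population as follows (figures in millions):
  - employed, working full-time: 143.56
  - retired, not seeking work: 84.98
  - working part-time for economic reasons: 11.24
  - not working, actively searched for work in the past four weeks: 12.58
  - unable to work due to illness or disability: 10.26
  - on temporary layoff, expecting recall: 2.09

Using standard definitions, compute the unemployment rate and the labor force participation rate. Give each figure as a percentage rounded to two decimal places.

Unemployment rate ≈ 8.66%; labor force participation rate ≈ 64.02%.

Employed = 143.56 + 11.24 = 154.80 million (anyone who worked, including part-time for economic reasons, counts as employed).
Unemployed = 12.58 + 2.09 = 14.67 million (jobless and actively searching, or on temporary layoff).
Labor force = 154.80 + 14.67 = 169.47 million.
Not in labor force = 84.98 + 10.26 = 95.24 million (those not working and not actively searching are outside the labor force).
Civilian working-age population = 169.47 + 95.24 = 264.71 million.
Unemployment rate = 14.67 / 169.47 = 8.66%.
Labor force participation rate = 169.47 / 264.71 = 64.02%.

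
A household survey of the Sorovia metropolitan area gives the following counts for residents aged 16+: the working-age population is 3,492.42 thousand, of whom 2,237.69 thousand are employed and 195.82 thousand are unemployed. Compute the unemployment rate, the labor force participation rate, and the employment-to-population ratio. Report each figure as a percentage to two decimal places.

Unemployment rate ≈ 8.05%; labor force participation rate ≈ 69.68%; employment-population ratio ≈ 64.07%.

Labor force = employed + unemployed = 2,237.69 + 195.82 = 2,433.51 thousand.
Unemployment rate = 195.82 / 2,433.51 = 8.05%.
Labor force participation rate = 2,433.51 / 3,492.42 = 69.68%.
Employment-population ratio = 2,237.69 / 3,492.42 = 64.07%.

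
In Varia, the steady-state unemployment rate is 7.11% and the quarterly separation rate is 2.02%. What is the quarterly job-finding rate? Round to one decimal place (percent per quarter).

Job-finding rate ≈ 26.4% per quarter.

From u* = s/(s+f): f = s·(1−u)/u.
f = 2.02 × (1 − 0.0711) / 0.0711 = 1.8764 / 0.0711 ≈ 26.4% per quarter.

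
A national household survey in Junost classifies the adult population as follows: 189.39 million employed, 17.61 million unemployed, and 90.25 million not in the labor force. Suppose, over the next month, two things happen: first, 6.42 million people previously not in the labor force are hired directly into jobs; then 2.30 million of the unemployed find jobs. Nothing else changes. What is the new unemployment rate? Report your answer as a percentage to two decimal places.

Initially, labor force = 189.39 + 17.61 = 207.00 million, so u = 17.61/207.00 = 8.51%.
After the first change, employed and labor force both rise by 6.42; unemployed unchanged → E = 195.81, U = 17.61, labor force = 213.42 million.
After the second change, unemployed falls and employed rises by 2.30; labor force unchanged → E = 198.11, U = 15.31, labor force = 213.42 million.
New unemployment rate = 15.31 / 213.42 = 7.17%.

New unemployment rate ≈ 7.17%.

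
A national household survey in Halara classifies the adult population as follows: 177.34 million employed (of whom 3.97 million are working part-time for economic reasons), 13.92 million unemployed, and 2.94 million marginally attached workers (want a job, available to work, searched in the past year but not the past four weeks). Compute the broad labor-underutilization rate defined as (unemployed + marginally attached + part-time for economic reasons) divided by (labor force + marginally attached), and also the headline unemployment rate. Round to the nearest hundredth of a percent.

Labor force = 177.34 + 13.92 = 191.26 million.
Numerator = 13.92 + 2.94 + 3.97 = 20.83 million.
Denominator = 191.26 + 2.94 = 194.20 million.
Broad rate = 20.83 / 194.20 = 10.73%.
Headline unemployment rate = 13.92 / 191.26 = 7.28%.

Broad underutilization rate ≈ 10.73%; headline unemployment rate ≈ 7.28%.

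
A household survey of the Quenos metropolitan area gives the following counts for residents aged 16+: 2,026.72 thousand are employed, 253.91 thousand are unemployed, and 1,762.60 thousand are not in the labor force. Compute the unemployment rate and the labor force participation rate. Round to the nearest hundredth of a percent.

Unemployment rate ≈ 11.13%; labor force participation rate ≈ 56.41%.

Labor force = employed + unemployed = 2,026.72 + 253.91 = 2,280.63 thousand.
Working-age population = 2,280.63 + 1,762.60 = 4,043.23 thousand.
Unemployment rate = 253.91 / 2,280.63 = 11.13%.
Labor force participation rate = 2,280.63 / 4,043.23 = 56.41%.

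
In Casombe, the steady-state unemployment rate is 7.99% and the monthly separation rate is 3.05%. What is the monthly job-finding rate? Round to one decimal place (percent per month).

From u* = s/(s+f): f = s·(1−u)/u.
f = 3.05 × (1 − 0.0799) / 0.0799 = 2.8063 / 0.0799 ≈ 35.1% per month.

Job-finding rate ≈ 35.1% per month.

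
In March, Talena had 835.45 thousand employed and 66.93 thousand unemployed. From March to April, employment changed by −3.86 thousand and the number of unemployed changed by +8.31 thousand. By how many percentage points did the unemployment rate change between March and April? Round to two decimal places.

The unemployment rate changed by +0.88 percentage points.

March: labor force = 835.45 + 66.93 = 902.38; u = 66.93/902.38 = 7.42%.
April: labor force = 831.59 + 75.24 = 906.83; u = 75.24/906.83 = 8.30%.
Change = 8.30% − 7.42% = +0.88 pp.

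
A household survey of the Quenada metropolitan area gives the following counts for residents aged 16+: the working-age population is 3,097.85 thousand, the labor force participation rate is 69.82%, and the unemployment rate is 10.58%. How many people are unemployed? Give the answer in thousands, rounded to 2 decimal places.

About 228.84 thousand are unemployed.

Labor force = 0.6982 × 3,097.85 = 2,162.92 thousand.
Unemployed = 0.1058 × 2,162.92 ≈ 228.84 thousand.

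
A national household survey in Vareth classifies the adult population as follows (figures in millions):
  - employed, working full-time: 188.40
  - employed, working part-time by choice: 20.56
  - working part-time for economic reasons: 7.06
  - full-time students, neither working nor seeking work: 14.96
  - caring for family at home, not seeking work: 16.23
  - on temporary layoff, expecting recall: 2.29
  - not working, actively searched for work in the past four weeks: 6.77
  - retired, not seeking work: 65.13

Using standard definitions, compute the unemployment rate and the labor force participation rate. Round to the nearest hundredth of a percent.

Employed = 188.40 + 20.56 + 7.06 = 216.02 million (anyone who worked, including part-time for economic reasons, counts as employed).
Unemployed = 2.29 + 6.77 = 9.06 million (jobless and actively searching, or on temporary layoff).
Labor force = 216.02 + 9.06 = 225.08 million.
Not in labor force = 14.96 + 16.23 + 65.13 = 96.32 million (those not working and not actively searching are outside the labor force).
Civilian working-age population = 225.08 + 96.32 = 321.40 million.
Unemployment rate = 9.06 / 225.08 = 4.03%.
Labor force participation rate = 225.08 / 321.40 = 70.03%.

Unemployment rate ≈ 4.03%; labor force participation rate ≈ 70.03%.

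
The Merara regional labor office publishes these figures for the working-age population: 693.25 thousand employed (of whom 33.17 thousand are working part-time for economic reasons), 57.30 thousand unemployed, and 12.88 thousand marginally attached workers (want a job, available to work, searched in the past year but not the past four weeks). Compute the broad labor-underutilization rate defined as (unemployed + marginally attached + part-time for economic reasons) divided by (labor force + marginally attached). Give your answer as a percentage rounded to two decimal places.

Broad underutilization rate ≈ 13.54%.

Labor force = 693.25 + 57.30 = 750.55 thousand.
Numerator = 57.30 + 12.88 + 33.17 = 103.35 thousand.
Denominator = 750.55 + 12.88 = 763.43 thousand.
Broad rate = 103.35 / 763.43 = 13.54%.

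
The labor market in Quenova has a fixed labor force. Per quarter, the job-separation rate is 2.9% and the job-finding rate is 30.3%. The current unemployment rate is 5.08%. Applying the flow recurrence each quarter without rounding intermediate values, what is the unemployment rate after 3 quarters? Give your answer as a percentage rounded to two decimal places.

With a fixed labor force, u_{t+1} = u_t + s·(1−u_t) − f·u_t = u_t·(1−s−f) + s.
Here 1−s−f = 0.668 and s = 0.029.
u_1 = 0.050800 × 0.668 + 0.029 = 0.062934.
u_2 = 0.062934 × 0.668 + 0.029 = 0.071040.
u_3 = 0.071040 × 0.668 + 0.029 = 0.076455.

Unemployment rate after three quarters ≈ 7.65%.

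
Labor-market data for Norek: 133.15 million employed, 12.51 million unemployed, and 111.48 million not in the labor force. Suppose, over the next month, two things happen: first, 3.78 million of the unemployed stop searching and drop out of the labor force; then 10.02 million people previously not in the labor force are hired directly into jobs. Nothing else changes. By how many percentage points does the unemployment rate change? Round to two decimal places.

The unemployment rate changes by −2.84 percentage points.

Initially, labor force = 133.15 + 12.51 = 145.66 million, so u = 12.51/145.66 = 8.59%.
After the first change, unemployed and labor force both fall by 3.78 → E = 133.15, U = 8.73, labor force = 141.88 million.
After the second change, employed and labor force both rise by 10.02; unemployed unchanged → E = 143.17, U = 8.73, labor force = 151.90 million.
New unemployment rate = 8.73 / 151.90 = 5.75%.
Change = 5.75% − 8.59% = −2.84 percentage points.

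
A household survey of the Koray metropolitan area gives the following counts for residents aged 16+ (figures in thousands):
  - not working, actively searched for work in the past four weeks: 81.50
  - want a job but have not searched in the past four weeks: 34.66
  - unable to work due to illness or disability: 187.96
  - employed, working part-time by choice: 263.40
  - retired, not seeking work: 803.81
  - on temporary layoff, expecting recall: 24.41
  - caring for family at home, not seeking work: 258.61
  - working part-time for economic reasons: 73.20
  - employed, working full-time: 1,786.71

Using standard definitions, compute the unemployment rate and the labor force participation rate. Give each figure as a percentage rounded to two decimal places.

Unemployment rate ≈ 4.75%; labor force participation rate ≈ 63.43%.

Employed = 263.40 + 73.20 + 1,786.71 = 2,123.31 thousand (anyone who worked, including part-time for economic reasons, counts as employed).
Unemployed = 81.50 + 24.41 = 105.91 thousand (jobless and actively searching, or on temporary layoff).
Labor force = 2,123.31 + 105.91 = 2,229.22 thousand.
Not in labor force = 34.66 + 187.96 + 803.81 + 258.61 = 1,285.04 thousand (those not working and not actively searching are outside the labor force — including those who want a job but have given up searching).
Civilian working-age population = 2,229.22 + 1,285.04 = 3,514.26 thousand.
Unemployment rate = 105.91 / 2,229.22 = 4.75%.
Labor force participation rate = 2,229.22 / 3,514.26 = 63.43%.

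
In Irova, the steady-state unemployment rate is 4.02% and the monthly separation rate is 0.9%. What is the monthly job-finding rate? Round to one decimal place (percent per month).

Job-finding rate ≈ 21.5% per month.

From u* = s/(s+f): f = s·(1−u)/u.
f = 0.9 × (1 − 0.0402) / 0.0402 = 0.8638 / 0.0402 ≈ 21.5% per month.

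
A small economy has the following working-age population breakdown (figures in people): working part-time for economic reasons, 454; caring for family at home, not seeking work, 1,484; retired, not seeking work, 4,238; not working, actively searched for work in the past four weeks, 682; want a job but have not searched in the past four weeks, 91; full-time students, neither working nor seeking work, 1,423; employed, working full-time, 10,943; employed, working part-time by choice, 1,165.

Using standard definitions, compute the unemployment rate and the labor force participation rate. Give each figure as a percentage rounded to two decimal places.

Unemployment rate ≈ 5.15%; labor force participation rate ≈ 64.67%.

Employed = 454 + 10,943 + 1,165 = 12,562 (anyone who worked, including part-time for economic reasons, counts as employed).
Unemployed = 682.
Labor force = 12,562 + 682 = 13,244.
Not in labor force = 1,484 + 4,238 + 91 + 1,423 = 7,236 (those not working and not actively searching are outside the labor force — including those who want a job but have given up searching).
Civilian working-age population = 13,244 + 7,236 = 20,480.
Unemployment rate = 682 / 13,244 = 5.15%.
Labor force participation rate = 13,244 / 20,480 = 64.67%.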